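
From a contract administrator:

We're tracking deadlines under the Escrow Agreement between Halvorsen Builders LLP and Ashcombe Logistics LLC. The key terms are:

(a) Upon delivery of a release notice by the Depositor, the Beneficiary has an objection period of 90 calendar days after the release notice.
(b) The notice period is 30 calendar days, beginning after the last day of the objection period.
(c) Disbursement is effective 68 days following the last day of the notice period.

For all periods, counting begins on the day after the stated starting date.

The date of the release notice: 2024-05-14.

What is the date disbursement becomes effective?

2024-11-18

Adding 90 calendar days to 2024-05-14 gives 2024-08-12, which is the last day of the objection period.
Adding 30 calendar days to 2024-08-12 gives 2024-09-11, which is the last day of the notice period.
The date disbursement becomes effective: 68 calendar days after 2024-09-11 is 2024-11-18.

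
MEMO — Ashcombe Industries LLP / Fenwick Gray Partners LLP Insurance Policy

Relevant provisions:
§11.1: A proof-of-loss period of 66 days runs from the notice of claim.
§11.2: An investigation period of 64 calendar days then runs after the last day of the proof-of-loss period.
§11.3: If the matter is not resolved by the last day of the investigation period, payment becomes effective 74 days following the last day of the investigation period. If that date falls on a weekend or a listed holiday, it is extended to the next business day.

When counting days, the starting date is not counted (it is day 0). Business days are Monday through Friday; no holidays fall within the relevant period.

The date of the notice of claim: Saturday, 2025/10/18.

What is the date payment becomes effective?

2026/05/11

The last day of the proof-of-loss period: 2025/10/18 + 66 days = 2025/12/23.
The last day of the investigation period: 2025/12/23 + 64 days = 2026/02/25.
The date payment becomes effective: 74 calendar days after 2026/02/25 is 2026/05/10. That falls on a Sunday, so it rolls to the next business day, Monday, 2026/05/11.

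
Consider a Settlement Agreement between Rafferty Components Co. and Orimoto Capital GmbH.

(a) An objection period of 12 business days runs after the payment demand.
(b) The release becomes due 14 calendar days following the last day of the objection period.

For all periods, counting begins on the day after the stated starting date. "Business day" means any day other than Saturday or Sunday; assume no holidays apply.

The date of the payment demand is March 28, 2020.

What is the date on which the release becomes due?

The last day of the objection period: counting 12 business days from Saturday, March 28, 2020 (Mar 30, Mar 31, Apr 1, Apr 2, …, Apr 10, Apr 13, Apr 14, skipping weekends) reaches Tuesday, April 14, 2020.
Adding 14 calendar days to April 14, 2020 gives April 28, 2020, which is the date on which the release becomes due.

April 28, 2020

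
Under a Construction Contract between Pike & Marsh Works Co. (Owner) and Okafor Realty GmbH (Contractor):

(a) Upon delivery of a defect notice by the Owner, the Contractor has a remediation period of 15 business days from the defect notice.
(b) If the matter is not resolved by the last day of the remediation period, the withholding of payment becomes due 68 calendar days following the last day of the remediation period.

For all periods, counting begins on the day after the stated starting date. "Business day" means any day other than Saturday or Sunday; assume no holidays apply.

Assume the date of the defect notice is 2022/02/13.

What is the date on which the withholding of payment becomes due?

The last day of the remediation period: 15 business days after Sunday, 2022/02/13, skipping weekends — Feb 14, Feb 15, Feb 16, Feb 17, …, Mar 2, Mar 3, Mar 4 — lands on Friday, 2022/03/04.
The date on which the withholding of payment becomes due: 68 calendar days after 2022/03/04 is 2022/05/11.

2022/05/11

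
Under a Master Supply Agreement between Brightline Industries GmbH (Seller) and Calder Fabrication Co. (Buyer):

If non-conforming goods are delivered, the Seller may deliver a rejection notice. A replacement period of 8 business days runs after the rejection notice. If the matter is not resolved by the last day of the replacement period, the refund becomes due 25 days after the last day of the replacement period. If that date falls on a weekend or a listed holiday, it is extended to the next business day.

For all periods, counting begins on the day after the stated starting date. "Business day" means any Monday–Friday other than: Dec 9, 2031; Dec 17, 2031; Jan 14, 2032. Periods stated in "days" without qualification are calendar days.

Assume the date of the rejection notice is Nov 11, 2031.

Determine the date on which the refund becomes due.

Dec 16, 2031

From Tuesday, Nov 11, 2031, 8 business days (Nov 12, Nov 13, Nov 14, Nov 17, Nov 18, Nov 19, Nov 20, Nov 21, skipping weekends) brings us to Friday, Nov 21, 2031, which is the last day of the replacement period.
The date on which the refund becomes due: Nov 21, 2031 + 25 days = Dec 16, 2031. Dec 16, 2031 is a Tuesday and is not a listed holiday, so no roll-forward applies.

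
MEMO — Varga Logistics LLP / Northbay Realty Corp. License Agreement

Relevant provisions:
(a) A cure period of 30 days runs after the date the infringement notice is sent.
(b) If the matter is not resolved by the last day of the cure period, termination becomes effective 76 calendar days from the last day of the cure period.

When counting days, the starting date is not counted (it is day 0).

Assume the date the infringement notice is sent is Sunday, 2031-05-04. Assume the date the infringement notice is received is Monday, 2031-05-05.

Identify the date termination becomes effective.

2031-08-18

The last day of the cure period: 2031-05-04 + 30 days = 2031-06-03.
The date termination becomes effective: 76 calendar days after 2031-06-03 is 2031-08-18.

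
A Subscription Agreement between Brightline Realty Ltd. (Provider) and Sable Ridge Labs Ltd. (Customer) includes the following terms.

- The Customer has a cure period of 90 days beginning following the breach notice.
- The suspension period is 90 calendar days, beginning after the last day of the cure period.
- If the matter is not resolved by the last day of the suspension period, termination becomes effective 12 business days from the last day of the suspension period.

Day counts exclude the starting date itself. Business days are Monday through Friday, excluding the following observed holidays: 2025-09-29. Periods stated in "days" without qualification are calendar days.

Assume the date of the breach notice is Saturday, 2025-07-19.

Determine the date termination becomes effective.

2026-02-02

The last day of the cure period: 2025-07-19 + 90 days = 2025-10-17.
The last day of the suspension period: 2025-10-17 + 90 days = 2026-01-15.
The date termination becomes effective: 12 business days after Thursday, 2026-01-15, skipping weekends — Jan 16, Jan 19, Jan 20, Jan 21, …, Jan 29, Jan 30, Feb 2 — lands on Monday, 2026-02-02.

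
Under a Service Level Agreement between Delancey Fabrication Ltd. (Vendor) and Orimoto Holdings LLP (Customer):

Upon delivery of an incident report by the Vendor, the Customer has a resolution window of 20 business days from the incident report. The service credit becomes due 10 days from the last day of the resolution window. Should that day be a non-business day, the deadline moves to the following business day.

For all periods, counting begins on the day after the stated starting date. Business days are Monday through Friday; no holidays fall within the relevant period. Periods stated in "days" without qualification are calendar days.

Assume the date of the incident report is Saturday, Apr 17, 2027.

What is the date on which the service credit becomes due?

May 24, 2027

The last day of the resolution window: 20 business days after Saturday, Apr 17, 2027, skipping weekends — Apr 19, Apr 20, Apr 21, Apr 22, …, May 12, May 13, May 14 — lands on Friday, May 14, 2027.
The date on which the service credit becomes due: 10 calendar days after May 14, 2027 is May 24, 2027. May 24, 2027 is a Monday, so no roll-forward applies.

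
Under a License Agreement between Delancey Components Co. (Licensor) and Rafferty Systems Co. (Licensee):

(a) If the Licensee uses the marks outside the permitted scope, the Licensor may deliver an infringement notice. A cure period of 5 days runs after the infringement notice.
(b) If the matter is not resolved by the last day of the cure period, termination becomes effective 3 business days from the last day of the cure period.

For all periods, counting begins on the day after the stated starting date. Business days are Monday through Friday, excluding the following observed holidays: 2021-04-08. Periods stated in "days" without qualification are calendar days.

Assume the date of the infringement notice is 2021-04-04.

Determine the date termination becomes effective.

Adding 5 calendar days to 2021-04-04 gives 2021-04-09, which is the last day of the cure period.
The date termination becomes effective: counting 3 business days from Friday, 2021-04-09 (Apr 12, Apr 13, Apr 14, skipping weekends) reaches Wednesday, 2021-04-14.

2021-04-14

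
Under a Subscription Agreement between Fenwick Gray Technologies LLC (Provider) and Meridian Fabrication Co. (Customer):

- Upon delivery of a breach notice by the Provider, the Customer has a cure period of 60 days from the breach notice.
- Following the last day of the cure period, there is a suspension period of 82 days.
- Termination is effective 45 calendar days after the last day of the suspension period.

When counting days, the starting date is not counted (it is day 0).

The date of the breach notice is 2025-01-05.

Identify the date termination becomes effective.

2025-07-11

The last day of the cure period: 2025-01-05 + 60 days = 2025-03-06.
The last day of the suspension period: 2025-03-06 + 82 days = 2025-05-27.
Adding 45 calendar days to 2025-05-27 gives 2025-07-11, which is the date termination becomes effective.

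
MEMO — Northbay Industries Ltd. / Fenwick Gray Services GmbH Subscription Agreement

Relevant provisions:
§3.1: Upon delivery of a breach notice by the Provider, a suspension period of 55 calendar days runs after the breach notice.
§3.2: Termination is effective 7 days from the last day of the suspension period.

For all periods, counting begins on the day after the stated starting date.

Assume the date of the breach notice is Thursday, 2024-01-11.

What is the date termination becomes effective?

Adding 55 calendar days to 2024-01-11 gives 2024-03-06, which is the last day of the suspension period.
Adding 7 calendar days to 2024-03-06 gives 2024-03-13, which is the date termination becomes effective.

2024-03-13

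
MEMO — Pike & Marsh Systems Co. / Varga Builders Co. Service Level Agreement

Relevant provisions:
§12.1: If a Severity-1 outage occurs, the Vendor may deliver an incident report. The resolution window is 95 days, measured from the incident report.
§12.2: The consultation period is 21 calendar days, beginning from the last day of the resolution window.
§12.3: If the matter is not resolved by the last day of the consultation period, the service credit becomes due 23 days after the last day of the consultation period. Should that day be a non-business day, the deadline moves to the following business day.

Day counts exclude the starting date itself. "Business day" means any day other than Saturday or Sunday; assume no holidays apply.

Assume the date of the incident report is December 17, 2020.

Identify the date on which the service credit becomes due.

May 5, 2021

Adding 95 calendar days to December 17, 2020 gives March 22, 2021, which is the last day of the resolution window.
Adding 21 calendar days to March 22, 2021 gives April 12, 2021, which is the last day of the consultation period.
The date on which the service credit becomes due: 23 calendar days after April 12, 2021 is May 5, 2021. May 5, 2021 is a Wednesday, so no roll-forward applies.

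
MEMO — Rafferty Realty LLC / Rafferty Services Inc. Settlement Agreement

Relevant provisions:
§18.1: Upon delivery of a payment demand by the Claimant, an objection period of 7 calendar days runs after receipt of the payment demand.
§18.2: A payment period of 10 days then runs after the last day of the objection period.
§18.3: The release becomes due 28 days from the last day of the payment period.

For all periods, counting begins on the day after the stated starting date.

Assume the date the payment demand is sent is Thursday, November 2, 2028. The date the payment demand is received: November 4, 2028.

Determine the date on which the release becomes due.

The last day of the objection period: November 4, 2028 + 7 days = November 11, 2028.
The last day of the payment period: 10 calendar days after November 11, 2028 is November 21, 2028.
The date on which the release becomes due: 28 calendar days after November 21, 2028 is December 19, 2028.

December 19, 2028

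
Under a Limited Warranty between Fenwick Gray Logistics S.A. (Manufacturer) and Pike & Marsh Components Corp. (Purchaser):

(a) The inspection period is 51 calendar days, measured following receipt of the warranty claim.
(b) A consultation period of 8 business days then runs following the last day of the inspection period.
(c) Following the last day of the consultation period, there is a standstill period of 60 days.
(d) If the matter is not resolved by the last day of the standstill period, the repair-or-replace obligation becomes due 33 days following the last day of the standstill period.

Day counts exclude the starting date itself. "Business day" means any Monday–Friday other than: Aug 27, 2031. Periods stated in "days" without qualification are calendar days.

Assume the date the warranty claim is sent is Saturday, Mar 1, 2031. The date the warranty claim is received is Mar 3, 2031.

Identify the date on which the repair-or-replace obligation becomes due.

Aug 6, 2031

The last day of the inspection period: 51 calendar days after Mar 3, 2031 is Apr 23, 2031.
The last day of the consultation period: 8 business days after Wednesday, Apr 23, 2031, skipping weekends — Apr 24, Apr 25, Apr 28, Apr 29, Apr 30, May 1, May 2, May 5 — lands on Monday, May 5, 2031.
The last day of the standstill period: May 5, 2031 + 60 days = Jul 4, 2031.
The date on which the repair-or-replace obligation becomes due: Jul 4, 2031 + 33 days = Aug 6, 2031.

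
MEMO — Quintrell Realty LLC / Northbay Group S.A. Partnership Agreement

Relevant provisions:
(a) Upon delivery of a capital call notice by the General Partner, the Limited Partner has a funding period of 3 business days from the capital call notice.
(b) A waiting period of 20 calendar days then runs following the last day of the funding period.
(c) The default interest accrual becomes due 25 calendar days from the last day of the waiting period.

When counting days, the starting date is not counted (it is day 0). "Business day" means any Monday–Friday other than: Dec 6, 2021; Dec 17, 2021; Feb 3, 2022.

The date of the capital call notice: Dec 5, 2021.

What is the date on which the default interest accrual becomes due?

Jan 23, 2022

The last day of the funding period: counting 3 business days from Sunday, Dec 5, 2021 (Dec 7, Dec 8, Dec 9, skipping weekends and the listed holiday on Dec 6) reaches Thursday, Dec 9, 2021.
The last day of the waiting period: Dec 9, 2021 + 20 days = Dec 29, 2021.
Adding 25 calendar days to Dec 29, 2021 gives Jan 23, 2022, which is the date on which the default interest accrual becomes due.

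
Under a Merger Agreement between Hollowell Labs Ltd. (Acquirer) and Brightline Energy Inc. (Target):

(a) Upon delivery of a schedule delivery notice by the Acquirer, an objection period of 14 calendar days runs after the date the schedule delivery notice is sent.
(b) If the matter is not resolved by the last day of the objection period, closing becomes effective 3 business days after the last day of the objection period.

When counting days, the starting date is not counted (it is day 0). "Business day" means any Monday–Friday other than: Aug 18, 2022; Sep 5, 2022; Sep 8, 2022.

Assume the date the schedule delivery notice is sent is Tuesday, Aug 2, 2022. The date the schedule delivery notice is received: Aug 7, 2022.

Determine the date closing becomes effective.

The last day of the objection period: 14 calendar days after Aug 2, 2022 is Aug 16, 2022.
From Tuesday, Aug 16, 2022, 3 business days (Aug 17, Aug 19, Aug 22, skipping weekends and the listed holiday on Aug 18) brings us to Monday, Aug 22, 2022, which is the date closing becomes effective.

Aug 22, 2022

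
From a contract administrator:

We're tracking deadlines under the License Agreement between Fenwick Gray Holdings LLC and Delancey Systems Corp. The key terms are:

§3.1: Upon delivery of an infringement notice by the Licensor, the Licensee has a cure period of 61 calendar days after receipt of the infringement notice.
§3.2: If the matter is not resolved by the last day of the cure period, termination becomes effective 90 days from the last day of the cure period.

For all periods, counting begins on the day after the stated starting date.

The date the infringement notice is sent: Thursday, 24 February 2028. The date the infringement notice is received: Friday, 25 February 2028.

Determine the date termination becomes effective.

Adding 61 calendar days to 25 February 2028 gives 26 April 2028, which is the last day of the cure period.
Adding 90 calendar days to 26 April 2028 gives 25 July 2028, which is the date termination becomes effective.

25 July 2028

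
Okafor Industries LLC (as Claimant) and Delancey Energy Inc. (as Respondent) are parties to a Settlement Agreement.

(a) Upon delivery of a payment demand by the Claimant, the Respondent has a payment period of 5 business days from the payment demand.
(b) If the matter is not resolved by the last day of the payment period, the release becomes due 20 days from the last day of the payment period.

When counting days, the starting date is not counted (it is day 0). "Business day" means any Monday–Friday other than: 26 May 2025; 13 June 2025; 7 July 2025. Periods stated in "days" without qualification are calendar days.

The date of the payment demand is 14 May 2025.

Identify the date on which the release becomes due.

10 June 2025

From Wednesday, 14 May 2025, 5 business days (May 15, May 16, May 19, May 20, May 21, skipping weekends) brings us to Wednesday, 21 May 2025, which is the last day of the payment period.
Adding 20 calendar days to 21 May 2025 gives 10 June 2025, which is the date on which the release becomes due.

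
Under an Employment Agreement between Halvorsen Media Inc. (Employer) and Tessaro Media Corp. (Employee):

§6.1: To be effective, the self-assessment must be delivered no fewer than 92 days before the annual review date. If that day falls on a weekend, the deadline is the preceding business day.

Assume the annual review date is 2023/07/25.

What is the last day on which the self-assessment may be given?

2023/04/24

2023/07/25 minus 92 days is 2023/04/24. That is a Monday, so no adjustment is needed.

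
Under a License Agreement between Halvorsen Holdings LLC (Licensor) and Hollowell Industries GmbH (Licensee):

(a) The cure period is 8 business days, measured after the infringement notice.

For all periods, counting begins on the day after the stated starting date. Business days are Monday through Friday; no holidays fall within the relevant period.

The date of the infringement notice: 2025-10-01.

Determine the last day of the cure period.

The last day of the cure period: 8 business days after Wednesday, 2025-10-01, skipping weekends — Oct 2, Oct 3, Oct 6, Oct 7, Oct 8, Oct 9, Oct 10, Oct 13 — lands on Monday, 2025-10-13.

2025-10-13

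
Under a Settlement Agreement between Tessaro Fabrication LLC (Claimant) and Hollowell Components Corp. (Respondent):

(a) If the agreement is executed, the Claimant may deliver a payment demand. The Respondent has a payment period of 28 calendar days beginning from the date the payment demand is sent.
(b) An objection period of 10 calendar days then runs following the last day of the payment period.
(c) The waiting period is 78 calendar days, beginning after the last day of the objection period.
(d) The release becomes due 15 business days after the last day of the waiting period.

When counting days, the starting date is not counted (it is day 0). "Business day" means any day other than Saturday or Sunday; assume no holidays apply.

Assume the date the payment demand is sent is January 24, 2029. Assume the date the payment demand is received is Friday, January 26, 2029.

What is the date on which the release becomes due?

June 8, 2029

Adding 28 calendar days to January 24, 2029 gives February 21, 2029, which is the last day of the payment period.
The last day of the objection period: February 21, 2029 + 10 days = March 3, 2029.
The last day of the waiting period: 78 calendar days after March 3, 2029 is May 20, 2029.
From Sunday, May 20, 2029, 15 business days (May 21, May 22, May 23, May 24, …, Jun 6, Jun 7, Jun 8, skipping weekends) brings us to Friday, June 8, 2029, which is the date on which the release becomes due.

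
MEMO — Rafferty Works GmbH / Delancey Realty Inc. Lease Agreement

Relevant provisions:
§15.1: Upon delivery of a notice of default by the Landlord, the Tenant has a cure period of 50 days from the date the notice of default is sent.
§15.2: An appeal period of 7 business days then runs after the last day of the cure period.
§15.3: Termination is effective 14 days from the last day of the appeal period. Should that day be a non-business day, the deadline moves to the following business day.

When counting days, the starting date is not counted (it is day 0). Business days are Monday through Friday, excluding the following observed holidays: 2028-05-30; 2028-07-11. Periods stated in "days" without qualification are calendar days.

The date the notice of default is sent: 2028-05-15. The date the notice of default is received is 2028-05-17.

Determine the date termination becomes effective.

The last day of the cure period: 2028-05-15 + 50 days = 2028-07-04.
From Tuesday, 2028-07-04, 7 business days (Jul 5, Jul 6, Jul 7, Jul 10, Jul 12, Jul 13, Jul 14, skipping weekends and the listed holiday on Jul 11) brings us to Friday, 2028-07-14, which is the last day of the appeal period.
Adding 14 calendar days to 2028-07-14 gives 2028-07-28, which is the date termination becomes effective. 2028-07-28 is a Friday and is not a listed holiday, so no roll-forward applies.

2028-07-28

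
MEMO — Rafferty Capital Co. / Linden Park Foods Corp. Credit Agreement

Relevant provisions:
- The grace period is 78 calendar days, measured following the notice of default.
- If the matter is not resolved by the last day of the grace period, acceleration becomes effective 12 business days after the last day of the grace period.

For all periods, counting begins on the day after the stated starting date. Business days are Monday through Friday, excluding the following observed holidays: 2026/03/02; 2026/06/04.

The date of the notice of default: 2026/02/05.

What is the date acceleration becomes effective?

2026/05/12

Adding 78 calendar days to 2026/02/05 gives 2026/04/24, which is the last day of the grace period.
From Friday, 2026/04/24, 12 business days (Apr 27, Apr 28, Apr 29, Apr 30, …, May 8, May 11, May 12, skipping weekends) brings us to Tuesday, 2026/05/12, which is the date acceleration becomes effective.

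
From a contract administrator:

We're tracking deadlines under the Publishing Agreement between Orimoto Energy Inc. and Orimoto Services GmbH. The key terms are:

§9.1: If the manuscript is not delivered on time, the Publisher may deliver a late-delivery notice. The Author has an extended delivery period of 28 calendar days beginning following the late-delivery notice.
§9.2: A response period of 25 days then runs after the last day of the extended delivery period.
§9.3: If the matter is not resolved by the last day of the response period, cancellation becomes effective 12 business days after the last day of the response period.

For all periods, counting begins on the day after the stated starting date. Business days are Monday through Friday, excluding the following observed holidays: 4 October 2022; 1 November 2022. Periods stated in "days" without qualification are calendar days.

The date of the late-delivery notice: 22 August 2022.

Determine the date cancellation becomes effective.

The last day of the extended delivery period: 22 August 2022 + 28 days = 19 September 2022.
The last day of the response period: 25 calendar days after 19 September 2022 is 14 October 2022.
The date cancellation becomes effective: counting 12 business days from Friday, 14 October 2022 (Oct 17, Oct 18, Oct 19, Oct 20, …, Oct 28, Oct 31, Nov 2, skipping weekends and the listed holiday on Nov 1) reaches Wednesday, 2 November 2022.

2 November 2022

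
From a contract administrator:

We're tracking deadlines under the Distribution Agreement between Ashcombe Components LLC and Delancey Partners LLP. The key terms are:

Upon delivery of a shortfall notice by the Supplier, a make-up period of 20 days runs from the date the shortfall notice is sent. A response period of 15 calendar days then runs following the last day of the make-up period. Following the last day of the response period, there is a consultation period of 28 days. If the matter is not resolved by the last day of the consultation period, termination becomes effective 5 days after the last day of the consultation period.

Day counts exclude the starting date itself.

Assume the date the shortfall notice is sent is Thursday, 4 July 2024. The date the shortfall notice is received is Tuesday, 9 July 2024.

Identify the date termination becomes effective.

Adding 20 calendar days to 4 July 2024 gives 24 July 2024, which is the last day of the make-up period.
The last day of the response period: 24 July 2024 + 15 days = 8 August 2024.
The last day of the consultation period: 28 calendar days after 8 August 2024 is 5 September 2024.
The date termination becomes effective: 5 September 2024 + 5 days = 10 September 2024.

10 September 2024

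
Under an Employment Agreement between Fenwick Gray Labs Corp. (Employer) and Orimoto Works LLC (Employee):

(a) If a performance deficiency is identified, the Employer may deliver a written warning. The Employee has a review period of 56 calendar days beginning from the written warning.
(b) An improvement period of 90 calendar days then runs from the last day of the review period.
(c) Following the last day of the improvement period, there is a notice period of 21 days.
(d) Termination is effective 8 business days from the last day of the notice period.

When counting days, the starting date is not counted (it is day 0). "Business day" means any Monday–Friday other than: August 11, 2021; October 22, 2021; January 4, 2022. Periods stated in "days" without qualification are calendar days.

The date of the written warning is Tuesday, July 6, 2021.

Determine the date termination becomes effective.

December 30, 2021

Adding 56 calendar days to July 6, 2021 gives August 31, 2021, which is the last day of the review period.
Adding 90 calendar days to August 31, 2021 gives November 29, 2021, which is the last day of the improvement period.
The last day of the notice period: 21 calendar days after November 29, 2021 is December 20, 2021.
The date termination becomes effective: counting 8 business days from Monday, December 20, 2021 (Dec 21, Dec 22, Dec 23, Dec 24, Dec 27, Dec 28, Dec 29, Dec 30, skipping weekends) reaches Thursday, December 30, 2021.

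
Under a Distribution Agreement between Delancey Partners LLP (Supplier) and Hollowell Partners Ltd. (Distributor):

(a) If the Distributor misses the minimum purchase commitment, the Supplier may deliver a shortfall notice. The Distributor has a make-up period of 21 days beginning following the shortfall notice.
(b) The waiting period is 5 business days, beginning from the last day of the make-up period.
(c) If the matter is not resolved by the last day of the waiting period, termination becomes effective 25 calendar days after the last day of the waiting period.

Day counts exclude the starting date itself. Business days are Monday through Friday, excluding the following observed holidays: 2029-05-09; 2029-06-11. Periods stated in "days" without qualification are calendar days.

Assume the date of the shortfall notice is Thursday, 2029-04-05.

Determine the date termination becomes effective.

2029-05-28

Adding 21 calendar days to 2029-04-05 gives 2029-04-26, which is the last day of the make-up period.
The last day of the waiting period: 5 business days after Thursday, 2029-04-26, skipping weekends — Apr 27, Apr 30, May 1, May 2, May 3 — lands on Thursday, 2029-05-03.
The date termination becomes effective: 2029-05-03 + 25 days = 2029-05-28.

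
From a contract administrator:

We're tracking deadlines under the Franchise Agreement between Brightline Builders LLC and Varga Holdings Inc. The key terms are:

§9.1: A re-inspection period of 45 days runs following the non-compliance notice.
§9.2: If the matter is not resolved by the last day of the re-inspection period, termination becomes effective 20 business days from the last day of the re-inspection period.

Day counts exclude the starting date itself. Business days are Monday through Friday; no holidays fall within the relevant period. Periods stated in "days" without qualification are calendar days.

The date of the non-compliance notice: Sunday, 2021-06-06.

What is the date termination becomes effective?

2021-08-18

Adding 45 calendar days to 2021-06-06 gives 2021-07-21, which is the last day of the re-inspection period.
The date termination becomes effective: counting 20 business days from Wednesday, 2021-07-21 (Jul 22, Jul 23, Jul 26, Jul 27, …, Aug 16, Aug 17, Aug 18, skipping weekends) reaches Wednesday, 2021-08-18.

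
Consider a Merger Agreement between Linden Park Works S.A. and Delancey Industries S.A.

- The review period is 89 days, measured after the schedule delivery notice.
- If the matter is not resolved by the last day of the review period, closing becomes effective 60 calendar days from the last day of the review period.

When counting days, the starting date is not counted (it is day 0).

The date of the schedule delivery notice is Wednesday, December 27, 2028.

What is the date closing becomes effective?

May 25, 2029

The last day of the review period: December 27, 2028 + 89 days = March 26, 2029.
The date closing becomes effective: 60 calendar days after March 26, 2029 is May 25, 2029.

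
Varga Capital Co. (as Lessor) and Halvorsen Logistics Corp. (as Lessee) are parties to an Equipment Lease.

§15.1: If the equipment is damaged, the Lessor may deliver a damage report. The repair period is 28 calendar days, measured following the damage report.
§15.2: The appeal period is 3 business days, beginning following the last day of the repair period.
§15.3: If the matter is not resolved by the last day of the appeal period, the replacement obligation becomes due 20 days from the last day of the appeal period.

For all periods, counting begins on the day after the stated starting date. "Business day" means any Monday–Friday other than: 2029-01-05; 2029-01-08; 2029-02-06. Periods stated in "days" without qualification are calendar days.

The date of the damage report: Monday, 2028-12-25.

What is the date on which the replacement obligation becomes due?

Adding 28 calendar days to 2028-12-25 gives 2029-01-22, which is the last day of the repair period.
The last day of the appeal period: counting 3 business days from Monday, 2029-01-22 (Jan 23, Jan 24, Jan 25, skipping weekends) reaches Thursday, 2029-01-25.
Adding 20 calendar days to 2029-01-25 gives 2029-02-14, which is the date on which the replacement obligation becomes due.

2029-02-14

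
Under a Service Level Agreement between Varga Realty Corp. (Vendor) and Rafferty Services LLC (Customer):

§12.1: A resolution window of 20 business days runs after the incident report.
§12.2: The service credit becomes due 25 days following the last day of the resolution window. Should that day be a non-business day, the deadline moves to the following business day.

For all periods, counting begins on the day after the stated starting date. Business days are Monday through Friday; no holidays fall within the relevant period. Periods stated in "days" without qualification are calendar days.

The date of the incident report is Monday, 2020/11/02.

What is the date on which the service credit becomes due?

The last day of the resolution window: 20 business days after Monday, 2020/11/02, skipping weekends — Nov 3, Nov 4, Nov 5, Nov 6, …, Nov 26, Nov 27, Nov 30 — lands on Monday, 2020/11/30.
The date on which the service credit becomes due: 2020/11/30 + 25 days = 2020/12/25. 2020/12/25 is a Friday, so no roll-forward applies.

2020/12/25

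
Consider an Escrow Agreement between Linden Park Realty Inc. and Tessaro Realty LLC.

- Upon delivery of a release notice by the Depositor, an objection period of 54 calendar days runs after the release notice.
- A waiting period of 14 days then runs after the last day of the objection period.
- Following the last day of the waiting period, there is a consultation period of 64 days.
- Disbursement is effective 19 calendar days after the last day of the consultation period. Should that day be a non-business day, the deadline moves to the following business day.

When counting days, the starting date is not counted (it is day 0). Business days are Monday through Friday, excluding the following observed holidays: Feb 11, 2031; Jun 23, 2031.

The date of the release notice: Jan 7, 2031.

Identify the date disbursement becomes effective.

The last day of the objection period: 54 calendar days after Jan 7, 2031 is Mar 2, 2031.
The last day of the waiting period: 14 calendar days after Mar 2, 2031 is Mar 16, 2031.
The last day of the consultation period: 64 calendar days after Mar 16, 2031 is May 19, 2031.
The date disbursement becomes effective: May 19, 2031 + 19 days = Jun 7, 2031. That falls on a Saturday, so it rolls to the next business day, Monday, Jun 9, 2031.

Jun 9, 2031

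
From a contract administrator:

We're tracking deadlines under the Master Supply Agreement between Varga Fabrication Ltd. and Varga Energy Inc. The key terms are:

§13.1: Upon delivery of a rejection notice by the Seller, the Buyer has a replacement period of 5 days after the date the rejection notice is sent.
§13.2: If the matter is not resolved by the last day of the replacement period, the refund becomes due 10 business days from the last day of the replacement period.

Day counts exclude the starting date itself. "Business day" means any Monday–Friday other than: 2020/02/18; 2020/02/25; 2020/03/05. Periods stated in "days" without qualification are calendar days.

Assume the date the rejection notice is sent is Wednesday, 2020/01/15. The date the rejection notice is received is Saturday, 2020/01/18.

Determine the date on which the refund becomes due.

2020/02/03

The last day of the replacement period: 2020/01/15 + 5 days = 2020/01/20.
The date on which the refund becomes due: 10 business days after Monday, 2020/01/20, skipping weekends — Jan 21, Jan 22, Jan 23, Jan 24, Jan 27, Jan 28, Jan 29, Jan 30, Jan 31, Feb 3 — lands on Monday, 2020/02/03.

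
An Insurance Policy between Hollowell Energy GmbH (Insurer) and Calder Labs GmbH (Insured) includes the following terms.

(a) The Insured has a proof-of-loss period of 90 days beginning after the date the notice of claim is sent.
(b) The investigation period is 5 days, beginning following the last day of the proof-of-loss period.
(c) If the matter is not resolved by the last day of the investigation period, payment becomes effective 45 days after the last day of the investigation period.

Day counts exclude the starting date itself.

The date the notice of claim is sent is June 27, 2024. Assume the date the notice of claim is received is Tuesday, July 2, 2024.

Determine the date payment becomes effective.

Adding 90 calendar days to June 27, 2024 gives September 25, 2024, which is the last day of the proof-of-loss period.
The last day of the investigation period: 5 calendar days after September 25, 2024 is September 30, 2024.
Adding 45 calendar days to September 30, 2024 gives November 14, 2024, which is the date payment becomes effective.

November 14, 2024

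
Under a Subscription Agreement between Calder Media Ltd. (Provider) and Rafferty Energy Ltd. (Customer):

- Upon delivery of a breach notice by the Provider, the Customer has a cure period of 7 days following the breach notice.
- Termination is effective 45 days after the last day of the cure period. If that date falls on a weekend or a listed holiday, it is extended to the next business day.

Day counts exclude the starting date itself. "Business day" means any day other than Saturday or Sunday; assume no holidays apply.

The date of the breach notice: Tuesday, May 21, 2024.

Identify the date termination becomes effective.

Jul 12, 2024

The last day of the cure period: 7 calendar days after May 21, 2024 is May 28, 2024.
Adding 45 calendar days to May 28, 2024 gives Jul 12, 2024, which is the date termination becomes effective. Jul 12, 2024 is a Friday, so no roll-forward applies.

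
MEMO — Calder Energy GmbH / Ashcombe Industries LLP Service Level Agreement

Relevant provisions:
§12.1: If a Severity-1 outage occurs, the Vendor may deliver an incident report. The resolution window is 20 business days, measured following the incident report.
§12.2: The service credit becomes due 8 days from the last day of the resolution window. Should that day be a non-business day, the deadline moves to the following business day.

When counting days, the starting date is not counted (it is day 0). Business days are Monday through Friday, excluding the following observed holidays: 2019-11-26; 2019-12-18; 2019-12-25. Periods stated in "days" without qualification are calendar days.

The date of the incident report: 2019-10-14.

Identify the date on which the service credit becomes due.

From Monday, 2019-10-14, 20 business days (Oct 15, Oct 16, Oct 17, Oct 18, …, Nov 7, Nov 8, Nov 11, skipping weekends) brings us to Monday, 2019-11-11, which is the last day of the resolution window.
The date on which the service credit becomes due: 8 calendar days after 2019-11-11 is 2019-11-19. 2019-11-19 is a Tuesday and is not a listed holiday, so no roll-forward applies.

2019-11-19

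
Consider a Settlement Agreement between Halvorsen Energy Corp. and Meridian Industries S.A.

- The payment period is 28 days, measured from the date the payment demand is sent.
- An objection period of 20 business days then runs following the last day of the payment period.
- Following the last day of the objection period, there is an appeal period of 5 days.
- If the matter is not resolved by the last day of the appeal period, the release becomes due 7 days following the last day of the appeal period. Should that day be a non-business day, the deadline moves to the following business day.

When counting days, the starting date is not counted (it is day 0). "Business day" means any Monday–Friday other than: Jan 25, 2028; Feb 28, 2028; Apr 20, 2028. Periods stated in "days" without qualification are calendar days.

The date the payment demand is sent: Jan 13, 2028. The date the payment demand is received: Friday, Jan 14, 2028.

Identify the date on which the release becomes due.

The last day of the payment period: 28 calendar days after Jan 13, 2028 is Feb 10, 2028.
The last day of the objection period: 20 business days after Thursday, Feb 10, 2028, skipping weekends and the listed holiday on Feb 28 — Feb 11, Feb 14, Feb 15, Feb 16, …, Mar 8, Mar 9, Mar 10 — lands on Friday, Mar 10, 2028.
Adding 5 calendar days to Mar 10, 2028 gives Mar 15, 2028, which is the last day of the appeal period.
Adding 7 calendar days to Mar 15, 2028 gives Mar 22, 2028, which is the date on which the release becomes due. Mar 22, 2028 is a Wednesday and is not a listed holiday, so no roll-forward applies.

Mar 22, 2028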